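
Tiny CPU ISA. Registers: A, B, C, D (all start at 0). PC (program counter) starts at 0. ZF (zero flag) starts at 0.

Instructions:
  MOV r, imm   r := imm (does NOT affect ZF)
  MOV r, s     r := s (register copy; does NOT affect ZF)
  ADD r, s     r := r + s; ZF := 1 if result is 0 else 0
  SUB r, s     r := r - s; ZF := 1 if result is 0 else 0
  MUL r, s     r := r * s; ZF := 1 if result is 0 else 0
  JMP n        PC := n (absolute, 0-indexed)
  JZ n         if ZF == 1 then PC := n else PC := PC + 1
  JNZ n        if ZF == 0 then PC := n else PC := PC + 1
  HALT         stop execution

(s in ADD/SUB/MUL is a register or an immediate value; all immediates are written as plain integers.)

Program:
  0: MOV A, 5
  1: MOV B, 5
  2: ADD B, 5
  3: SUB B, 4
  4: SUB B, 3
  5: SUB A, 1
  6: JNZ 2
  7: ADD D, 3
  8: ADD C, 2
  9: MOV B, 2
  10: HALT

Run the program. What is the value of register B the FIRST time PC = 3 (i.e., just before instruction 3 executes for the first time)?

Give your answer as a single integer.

Step 1: PC=0 exec 'MOV A, 5'. After: A=5 B=0 C=0 D=0 ZF=0 PC=1
Step 2: PC=1 exec 'MOV B, 5'. After: A=5 B=5 C=0 D=0 ZF=0 PC=2
Step 3: PC=2 exec 'ADD B, 5'. After: A=5 B=10 C=0 D=0 ZF=0 PC=3
First time PC=3: B=10

10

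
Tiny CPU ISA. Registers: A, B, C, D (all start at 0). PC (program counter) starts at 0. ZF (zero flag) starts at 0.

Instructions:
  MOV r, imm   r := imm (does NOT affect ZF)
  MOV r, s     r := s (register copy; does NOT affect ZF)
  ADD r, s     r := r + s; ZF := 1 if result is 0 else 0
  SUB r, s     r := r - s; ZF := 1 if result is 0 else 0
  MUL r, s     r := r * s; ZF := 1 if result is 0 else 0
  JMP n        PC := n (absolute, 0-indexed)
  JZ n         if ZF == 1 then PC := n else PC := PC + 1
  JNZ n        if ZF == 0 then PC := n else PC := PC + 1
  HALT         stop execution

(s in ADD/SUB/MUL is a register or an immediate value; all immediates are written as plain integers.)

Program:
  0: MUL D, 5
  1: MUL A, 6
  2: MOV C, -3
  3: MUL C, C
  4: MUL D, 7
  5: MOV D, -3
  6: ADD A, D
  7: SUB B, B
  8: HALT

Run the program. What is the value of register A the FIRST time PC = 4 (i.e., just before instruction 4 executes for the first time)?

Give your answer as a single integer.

Step 1: PC=0 exec 'MUL D, 5'. After: A=0 B=0 C=0 D=0 ZF=1 PC=1
Step 2: PC=1 exec 'MUL A, 6'. After: A=0 B=0 C=0 D=0 ZF=1 PC=2
Step 3: PC=2 exec 'MOV C, -3'. After: A=0 B=0 C=-3 D=0 ZF=1 PC=3
Step 4: PC=3 exec 'MUL C, C'. After: A=0 B=0 C=9 D=0 ZF=0 PC=4
First time PC=4: A=0

0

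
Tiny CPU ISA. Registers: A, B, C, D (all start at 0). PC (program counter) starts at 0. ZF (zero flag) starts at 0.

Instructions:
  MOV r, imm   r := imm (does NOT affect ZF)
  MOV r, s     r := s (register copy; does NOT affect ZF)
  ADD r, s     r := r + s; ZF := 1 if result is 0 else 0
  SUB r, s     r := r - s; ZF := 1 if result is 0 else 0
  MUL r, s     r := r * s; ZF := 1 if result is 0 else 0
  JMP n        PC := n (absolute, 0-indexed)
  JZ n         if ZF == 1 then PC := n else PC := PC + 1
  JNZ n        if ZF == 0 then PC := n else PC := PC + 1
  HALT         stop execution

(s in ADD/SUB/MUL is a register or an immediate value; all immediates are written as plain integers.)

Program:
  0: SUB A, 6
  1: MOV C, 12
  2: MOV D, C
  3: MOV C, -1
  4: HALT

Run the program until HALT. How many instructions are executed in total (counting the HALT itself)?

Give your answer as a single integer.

Step 1: PC=0 exec 'SUB A, 6'. After: A=-6 B=0 C=0 D=0 ZF=0 PC=1
Step 2: PC=1 exec 'MOV C, 12'. After: A=-6 B=0 C=12 D=0 ZF=0 PC=2
Step 3: PC=2 exec 'MOV D, C'. After: A=-6 B=0 C=12 D=12 ZF=0 PC=3
Step 4: PC=3 exec 'MOV C, -1'. After: A=-6 B=0 C=-1 D=12 ZF=0 PC=4
Step 5: PC=4 exec 'HALT'. After: A=-6 B=0 C=-1 D=12 ZF=0 PC=4 HALTED
Total instructions executed: 5

Answer: 5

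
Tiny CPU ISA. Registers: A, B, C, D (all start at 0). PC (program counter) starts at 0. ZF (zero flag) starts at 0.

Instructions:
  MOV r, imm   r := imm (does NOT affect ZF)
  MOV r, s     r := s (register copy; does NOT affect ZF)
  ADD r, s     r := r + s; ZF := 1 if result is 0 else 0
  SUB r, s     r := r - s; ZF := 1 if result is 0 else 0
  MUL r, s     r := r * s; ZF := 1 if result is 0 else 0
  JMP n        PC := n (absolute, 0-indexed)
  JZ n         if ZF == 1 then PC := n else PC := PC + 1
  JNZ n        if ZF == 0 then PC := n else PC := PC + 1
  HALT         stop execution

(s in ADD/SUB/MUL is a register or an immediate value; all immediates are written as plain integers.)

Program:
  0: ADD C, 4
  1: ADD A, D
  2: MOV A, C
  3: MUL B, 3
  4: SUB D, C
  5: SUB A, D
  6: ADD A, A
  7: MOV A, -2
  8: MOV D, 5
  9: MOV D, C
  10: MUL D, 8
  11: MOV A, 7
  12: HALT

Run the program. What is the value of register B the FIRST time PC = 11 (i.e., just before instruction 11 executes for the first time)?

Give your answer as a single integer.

Step 1: PC=0 exec 'ADD C, 4'. After: A=0 B=0 C=4 D=0 ZF=0 PC=1
Step 2: PC=1 exec 'ADD A, D'. After: A=0 B=0 C=4 D=0 ZF=1 PC=2
Step 3: PC=2 exec 'MOV A, C'. After: A=4 B=0 C=4 D=0 ZF=1 PC=3
Step 4: PC=3 exec 'MUL B, 3'. After: A=4 B=0 C=4 D=0 ZF=1 PC=4
Step 5: PC=4 exec 'SUB D, C'. After: A=4 B=0 C=4 D=-4 ZF=0 PC=5
Step 6: PC=5 exec 'SUB A, D'. After: A=8 B=0 C=4 D=-4 ZF=0 PC=6
Step 7: PC=6 exec 'ADD A, A'. After: A=16 B=0 C=4 D=-4 ZF=0 PC=7
Step 8: PC=7 exec 'MOV A, -2'. After: A=-2 B=0 C=4 D=-4 ZF=0 PC=8
Step 9: PC=8 exec 'MOV D, 5'. After: A=-2 B=0 C=4 D=5 ZF=0 PC=9
Step 10: PC=9 exec 'MOV D, C'. After: A=-2 B=0 C=4 D=4 ZF=0 PC=10
Step 11: PC=10 exec 'MUL D, 8'. After: A=-2 B=0 C=4 D=32 ZF=0 PC=11
First time PC=11: B=0

0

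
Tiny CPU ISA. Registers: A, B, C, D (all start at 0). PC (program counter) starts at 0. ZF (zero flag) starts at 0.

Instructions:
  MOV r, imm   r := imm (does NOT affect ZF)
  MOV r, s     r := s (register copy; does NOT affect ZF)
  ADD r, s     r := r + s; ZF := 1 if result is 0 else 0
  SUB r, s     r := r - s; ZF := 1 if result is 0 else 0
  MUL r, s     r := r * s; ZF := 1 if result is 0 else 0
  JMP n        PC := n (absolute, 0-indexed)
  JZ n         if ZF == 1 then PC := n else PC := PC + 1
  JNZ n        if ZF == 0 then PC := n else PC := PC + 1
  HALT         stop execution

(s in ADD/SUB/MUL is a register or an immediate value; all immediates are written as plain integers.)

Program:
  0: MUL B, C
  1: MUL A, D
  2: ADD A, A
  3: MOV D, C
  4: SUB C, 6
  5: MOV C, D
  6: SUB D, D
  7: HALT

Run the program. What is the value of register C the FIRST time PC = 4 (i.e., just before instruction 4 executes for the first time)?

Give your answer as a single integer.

Step 1: PC=0 exec 'MUL B, C'. After: A=0 B=0 C=0 D=0 ZF=1 PC=1
Step 2: PC=1 exec 'MUL A, D'. After: A=0 B=0 C=0 D=0 ZF=1 PC=2
Step 3: PC=2 exec 'ADD A, A'. After: A=0 B=0 C=0 D=0 ZF=1 PC=3
Step 4: PC=3 exec 'MOV D, C'. After: A=0 B=0 C=0 D=0 ZF=1 PC=4
First time PC=4: C=0

0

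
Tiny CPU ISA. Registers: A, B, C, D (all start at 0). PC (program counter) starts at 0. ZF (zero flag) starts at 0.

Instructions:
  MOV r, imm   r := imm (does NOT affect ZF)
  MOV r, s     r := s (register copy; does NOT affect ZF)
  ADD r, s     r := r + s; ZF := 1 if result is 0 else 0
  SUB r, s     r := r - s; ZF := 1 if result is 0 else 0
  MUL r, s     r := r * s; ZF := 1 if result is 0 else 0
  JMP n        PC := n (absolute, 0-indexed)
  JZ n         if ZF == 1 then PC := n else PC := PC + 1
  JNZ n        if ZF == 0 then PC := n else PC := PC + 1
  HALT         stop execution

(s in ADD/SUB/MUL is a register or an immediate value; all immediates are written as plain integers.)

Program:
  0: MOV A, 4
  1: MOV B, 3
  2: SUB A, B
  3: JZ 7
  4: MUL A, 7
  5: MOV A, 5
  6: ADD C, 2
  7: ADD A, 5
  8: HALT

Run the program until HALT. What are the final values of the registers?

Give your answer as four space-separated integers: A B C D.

Step 1: PC=0 exec 'MOV A, 4'. After: A=4 B=0 C=0 D=0 ZF=0 PC=1
Step 2: PC=1 exec 'MOV B, 3'. After: A=4 B=3 C=0 D=0 ZF=0 PC=2
Step 3: PC=2 exec 'SUB A, B'. After: A=1 B=3 C=0 D=0 ZF=0 PC=3
Step 4: PC=3 exec 'JZ 7'. After: A=1 B=3 C=0 D=0 ZF=0 PC=4
Step 5: PC=4 exec 'MUL A, 7'. After: A=7 B=3 C=0 D=0 ZF=0 PC=5
Step 6: PC=5 exec 'MOV A, 5'. After: A=5 B=3 C=0 D=0 ZF=0 PC=6
Step 7: PC=6 exec 'ADD C, 2'. After: A=5 B=3 C=2 D=0 ZF=0 PC=7
Step 8: PC=7 exec 'ADD A, 5'. After: A=10 B=3 C=2 D=0 ZF=0 PC=8
Step 9: PC=8 exec 'HALT'. After: A=10 B=3 C=2 D=0 ZF=0 PC=8 HALTED

Answer: 10 3 2 0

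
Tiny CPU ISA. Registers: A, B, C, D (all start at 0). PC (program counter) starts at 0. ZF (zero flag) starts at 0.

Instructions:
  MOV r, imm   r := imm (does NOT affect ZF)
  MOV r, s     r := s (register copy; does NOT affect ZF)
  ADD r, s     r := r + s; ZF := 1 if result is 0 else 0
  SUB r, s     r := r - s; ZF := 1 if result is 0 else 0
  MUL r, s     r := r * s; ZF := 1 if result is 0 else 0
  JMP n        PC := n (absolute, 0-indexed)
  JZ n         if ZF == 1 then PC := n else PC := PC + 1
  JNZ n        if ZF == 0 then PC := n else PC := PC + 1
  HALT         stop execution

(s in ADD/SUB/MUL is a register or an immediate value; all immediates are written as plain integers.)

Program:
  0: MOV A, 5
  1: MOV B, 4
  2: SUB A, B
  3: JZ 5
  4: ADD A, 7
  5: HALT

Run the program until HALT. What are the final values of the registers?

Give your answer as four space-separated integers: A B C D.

Answer: 8 4 0 0

Derivation:
Step 1: PC=0 exec 'MOV A, 5'. After: A=5 B=0 C=0 D=0 ZF=0 PC=1
Step 2: PC=1 exec 'MOV B, 4'. After: A=5 B=4 C=0 D=0 ZF=0 PC=2
Step 3: PC=2 exec 'SUB A, B'. After: A=1 B=4 C=0 D=0 ZF=0 PC=3
Step 4: PC=3 exec 'JZ 5'. After: A=1 B=4 C=0 D=0 ZF=0 PC=4
Step 5: PC=4 exec 'ADD A, 7'. After: A=8 B=4 C=0 D=0 ZF=0 PC=5
Step 6: PC=5 exec 'HALT'. After: A=8 B=4 C=0 D=0 ZF=0 PC=5 HALTED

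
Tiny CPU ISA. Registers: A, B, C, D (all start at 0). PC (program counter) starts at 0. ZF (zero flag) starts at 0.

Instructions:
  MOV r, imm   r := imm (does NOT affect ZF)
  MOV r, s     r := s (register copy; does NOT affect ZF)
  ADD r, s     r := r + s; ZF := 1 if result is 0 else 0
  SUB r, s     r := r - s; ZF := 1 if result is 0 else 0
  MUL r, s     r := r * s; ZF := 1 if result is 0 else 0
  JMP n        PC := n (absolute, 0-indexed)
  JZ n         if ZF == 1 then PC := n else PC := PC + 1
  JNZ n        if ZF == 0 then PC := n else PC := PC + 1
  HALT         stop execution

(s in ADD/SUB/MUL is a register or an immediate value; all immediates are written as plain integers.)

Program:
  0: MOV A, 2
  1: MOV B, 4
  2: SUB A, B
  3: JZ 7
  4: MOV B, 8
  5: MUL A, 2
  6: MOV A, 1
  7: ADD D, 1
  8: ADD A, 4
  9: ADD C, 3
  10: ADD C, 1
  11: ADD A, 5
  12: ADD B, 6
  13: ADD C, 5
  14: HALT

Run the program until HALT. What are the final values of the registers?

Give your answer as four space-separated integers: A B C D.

Step 1: PC=0 exec 'MOV A, 2'. After: A=2 B=0 C=0 D=0 ZF=0 PC=1
Step 2: PC=1 exec 'MOV B, 4'. After: A=2 B=4 C=0 D=0 ZF=0 PC=2
Step 3: PC=2 exec 'SUB A, B'. After: A=-2 B=4 C=0 D=0 ZF=0 PC=3
Step 4: PC=3 exec 'JZ 7'. After: A=-2 B=4 C=0 D=0 ZF=0 PC=4
Step 5: PC=4 exec 'MOV B, 8'. After: A=-2 B=8 C=0 D=0 ZF=0 PC=5
Step 6: PC=5 exec 'MUL A, 2'. After: A=-4 B=8 C=0 D=0 ZF=0 PC=6
Step 7: PC=6 exec 'MOV A, 1'. After: A=1 B=8 C=0 D=0 ZF=0 PC=7
Step 8: PC=7 exec 'ADD D, 1'. After: A=1 B=8 C=0 D=1 ZF=0 PC=8
Step 9: PC=8 exec 'ADD A, 4'. After: A=5 B=8 C=0 D=1 ZF=0 PC=9
Step 10: PC=9 exec 'ADD C, 3'. After: A=5 B=8 C=3 D=1 ZF=0 PC=10
Step 11: PC=10 exec 'ADD C, 1'. After: A=5 B=8 C=4 D=1 ZF=0 PC=11
Step 12: PC=11 exec 'ADD A, 5'. After: A=10 B=8 C=4 D=1 ZF=0 PC=12
Step 13: PC=12 exec 'ADD B, 6'. After: A=10 B=14 C=4 D=1 ZF=0 PC=13
Step 14: PC=13 exec 'ADD C, 5'. After: A=10 B=14 C=9 D=1 ZF=0 PC=14
Step 15: PC=14 exec 'HALT'. After: A=10 B=14 C=9 D=1 ZF=0 PC=14 HALTED

Answer: 10 14 9 1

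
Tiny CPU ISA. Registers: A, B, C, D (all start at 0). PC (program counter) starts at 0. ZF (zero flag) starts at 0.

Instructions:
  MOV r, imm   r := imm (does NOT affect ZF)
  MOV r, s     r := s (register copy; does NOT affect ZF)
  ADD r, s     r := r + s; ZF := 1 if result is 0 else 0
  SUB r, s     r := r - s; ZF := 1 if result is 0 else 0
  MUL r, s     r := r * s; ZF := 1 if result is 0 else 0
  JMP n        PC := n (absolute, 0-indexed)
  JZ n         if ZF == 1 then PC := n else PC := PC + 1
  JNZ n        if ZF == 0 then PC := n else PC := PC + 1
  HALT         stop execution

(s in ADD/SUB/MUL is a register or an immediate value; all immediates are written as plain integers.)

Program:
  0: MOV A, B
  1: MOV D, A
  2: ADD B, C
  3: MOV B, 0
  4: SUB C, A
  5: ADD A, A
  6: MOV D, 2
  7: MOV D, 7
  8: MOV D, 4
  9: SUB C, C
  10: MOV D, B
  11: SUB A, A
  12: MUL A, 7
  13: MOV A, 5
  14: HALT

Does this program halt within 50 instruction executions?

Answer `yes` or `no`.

Answer: yes

Derivation:
Step 1: PC=0 exec 'MOV A, B'. After: A=0 B=0 C=0 D=0 ZF=0 PC=1
Step 2: PC=1 exec 'MOV D, A'. After: A=0 B=0 C=0 D=0 ZF=0 PC=2
Step 3: PC=2 exec 'ADD B, C'. After: A=0 B=0 C=0 D=0 ZF=1 PC=3
Step 4: PC=3 exec 'MOV B, 0'. After: A=0 B=0 C=0 D=0 ZF=1 PC=4
Step 5: PC=4 exec 'SUB C, A'. After: A=0 B=0 C=0 D=0 ZF=1 PC=5
Step 6: PC=5 exec 'ADD A, A'. After: A=0 B=0 C=0 D=0 ZF=1 PC=6
Step 7: PC=6 exec 'MOV D, 2'. After: A=0 B=0 C=0 D=2 ZF=1 PC=7
Step 8: PC=7 exec 'MOV D, 7'. After: A=0 B=0 C=0 D=7 ZF=1 PC=8
Step 9: PC=8 exec 'MOV D, 4'. After: A=0 B=0 C=0 D=4 ZF=1 PC=9
Step 10: PC=9 exec 'SUB C, C'. After: A=0 B=0 C=0 D=4 ZF=1 PC=10
Step 11: PC=10 exec 'MOV D, B'. After: A=0 B=0 C=0 D=0 ZF=1 PC=11
Step 12: PC=11 exec 'SUB A, A'. After: A=0 B=0 C=0 D=0 ZF=1 PC=12
Step 13: PC=12 exec 'MUL A, 7'. After: A=0 B=0 C=0 D=0 ZF=1 PC=13
Step 14: PC=13 exec 'MOV A, 5'. After: A=5 B=0 C=0 D=0 ZF=1 PC=14
Step 15: PC=14 exec 'HALT'. After: A=5 B=0 C=0 D=0 ZF=1 PC=14 HALTED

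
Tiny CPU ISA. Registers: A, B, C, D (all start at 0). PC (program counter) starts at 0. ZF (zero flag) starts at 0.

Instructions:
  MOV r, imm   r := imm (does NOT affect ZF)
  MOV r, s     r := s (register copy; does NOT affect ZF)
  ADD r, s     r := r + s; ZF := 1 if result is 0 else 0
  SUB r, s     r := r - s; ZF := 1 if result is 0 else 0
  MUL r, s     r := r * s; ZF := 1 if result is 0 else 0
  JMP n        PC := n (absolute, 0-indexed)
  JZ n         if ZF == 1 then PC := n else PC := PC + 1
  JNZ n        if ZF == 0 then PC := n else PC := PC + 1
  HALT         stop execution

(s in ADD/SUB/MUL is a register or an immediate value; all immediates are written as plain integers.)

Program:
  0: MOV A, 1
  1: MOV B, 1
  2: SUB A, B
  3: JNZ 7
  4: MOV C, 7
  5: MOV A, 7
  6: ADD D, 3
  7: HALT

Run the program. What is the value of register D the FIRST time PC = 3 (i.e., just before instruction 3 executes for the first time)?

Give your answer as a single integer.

Step 1: PC=0 exec 'MOV A, 1'. After: A=1 B=0 C=0 D=0 ZF=0 PC=1
Step 2: PC=1 exec 'MOV B, 1'. After: A=1 B=1 C=0 D=0 ZF=0 PC=2
Step 3: PC=2 exec 'SUB A, B'. After: A=0 B=1 C=0 D=0 ZF=1 PC=3
First time PC=3: D=0

0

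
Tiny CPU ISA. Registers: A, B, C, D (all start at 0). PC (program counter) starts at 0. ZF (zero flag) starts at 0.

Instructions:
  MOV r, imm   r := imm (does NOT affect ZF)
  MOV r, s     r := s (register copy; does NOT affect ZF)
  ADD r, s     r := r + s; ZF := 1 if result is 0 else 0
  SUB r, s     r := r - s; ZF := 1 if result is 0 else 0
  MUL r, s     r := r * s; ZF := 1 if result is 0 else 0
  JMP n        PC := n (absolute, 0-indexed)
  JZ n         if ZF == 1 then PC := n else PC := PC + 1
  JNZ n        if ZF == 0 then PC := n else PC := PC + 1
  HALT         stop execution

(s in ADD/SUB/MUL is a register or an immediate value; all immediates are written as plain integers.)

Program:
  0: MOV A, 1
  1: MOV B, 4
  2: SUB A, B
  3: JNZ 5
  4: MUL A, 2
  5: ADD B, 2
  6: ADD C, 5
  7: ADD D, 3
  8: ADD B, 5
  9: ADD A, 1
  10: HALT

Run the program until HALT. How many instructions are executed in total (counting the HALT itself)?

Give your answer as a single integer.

Step 1: PC=0 exec 'MOV A, 1'. After: A=1 B=0 C=0 D=0 ZF=0 PC=1
Step 2: PC=1 exec 'MOV B, 4'. After: A=1 B=4 C=0 D=0 ZF=0 PC=2
Step 3: PC=2 exec 'SUB A, B'. After: A=-3 B=4 C=0 D=0 ZF=0 PC=3
Step 4: PC=3 exec 'JNZ 5'. After: A=-3 B=4 C=0 D=0 ZF=0 PC=5
Step 5: PC=5 exec 'ADD B, 2'. After: A=-3 B=6 C=0 D=0 ZF=0 PC=6
Step 6: PC=6 exec 'ADD C, 5'. After: A=-3 B=6 C=5 D=0 ZF=0 PC=7
Step 7: PC=7 exec 'ADD D, 3'. After: A=-3 B=6 C=5 D=3 ZF=0 PC=8
Step 8: PC=8 exec 'ADD B, 5'. After: A=-3 B=11 C=5 D=3 ZF=0 PC=9
Step 9: PC=9 exec 'ADD A, 1'. After: A=-2 B=11 C=5 D=3 ZF=0 PC=10
Step 10: PC=10 exec 'HALT'. After: A=-2 B=11 C=5 D=3 ZF=0 PC=10 HALTED
Total instructions executed: 10

Answer: 10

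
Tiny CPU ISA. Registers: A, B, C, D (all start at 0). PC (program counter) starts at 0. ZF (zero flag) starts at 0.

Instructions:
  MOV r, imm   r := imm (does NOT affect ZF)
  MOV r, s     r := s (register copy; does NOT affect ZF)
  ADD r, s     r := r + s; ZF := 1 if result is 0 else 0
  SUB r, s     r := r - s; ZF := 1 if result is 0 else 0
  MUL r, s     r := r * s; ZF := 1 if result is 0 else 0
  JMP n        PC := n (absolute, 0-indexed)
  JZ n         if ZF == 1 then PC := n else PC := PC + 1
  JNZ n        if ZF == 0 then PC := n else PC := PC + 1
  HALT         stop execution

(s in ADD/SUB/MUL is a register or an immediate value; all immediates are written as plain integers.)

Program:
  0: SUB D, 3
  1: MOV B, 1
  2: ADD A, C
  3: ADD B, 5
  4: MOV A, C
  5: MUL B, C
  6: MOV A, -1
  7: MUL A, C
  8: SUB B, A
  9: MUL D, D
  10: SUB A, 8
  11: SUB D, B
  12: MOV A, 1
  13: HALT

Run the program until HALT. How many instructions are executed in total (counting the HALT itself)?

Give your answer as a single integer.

Step 1: PC=0 exec 'SUB D, 3'. After: A=0 B=0 C=0 D=-3 ZF=0 PC=1
Step 2: PC=1 exec 'MOV B, 1'. After: A=0 B=1 C=0 D=-3 ZF=0 PC=2
Step 3: PC=2 exec 'ADD A, C'. After: A=0 B=1 C=0 D=-3 ZF=1 PC=3
Step 4: PC=3 exec 'ADD B, 5'. After: A=0 B=6 C=0 D=-3 ZF=0 PC=4
Step 5: PC=4 exec 'MOV A, C'. After: A=0 B=6 C=0 D=-3 ZF=0 PC=5
Step 6: PC=5 exec 'MUL B, C'. After: A=0 B=0 C=0 D=-3 ZF=1 PC=6
Step 7: PC=6 exec 'MOV A, -1'. After: A=-1 B=0 C=0 D=-3 ZF=1 PC=7
Step 8: PC=7 exec 'MUL A, C'. After: A=0 B=0 C=0 D=-3 ZF=1 PC=8
Step 9: PC=8 exec 'SUB B, A'. After: A=0 B=0 C=0 D=-3 ZF=1 PC=9
Step 10: PC=9 exec 'MUL D, D'. After: A=0 B=0 C=0 D=9 ZF=0 PC=10
Step 11: PC=10 exec 'SUB A, 8'. After: A=-8 B=0 C=0 D=9 ZF=0 PC=11
Step 12: PC=11 exec 'SUB D, B'. After: A=-8 B=0 C=0 D=9 ZF=0 PC=12
Step 13: PC=12 exec 'MOV A, 1'. After: A=1 B=0 C=0 D=9 ZF=0 PC=13
Step 14: PC=13 exec 'HALT'. After: A=1 B=0 C=0 D=9 ZF=0 PC=13 HALTED
Total instructions executed: 14

Answer: 14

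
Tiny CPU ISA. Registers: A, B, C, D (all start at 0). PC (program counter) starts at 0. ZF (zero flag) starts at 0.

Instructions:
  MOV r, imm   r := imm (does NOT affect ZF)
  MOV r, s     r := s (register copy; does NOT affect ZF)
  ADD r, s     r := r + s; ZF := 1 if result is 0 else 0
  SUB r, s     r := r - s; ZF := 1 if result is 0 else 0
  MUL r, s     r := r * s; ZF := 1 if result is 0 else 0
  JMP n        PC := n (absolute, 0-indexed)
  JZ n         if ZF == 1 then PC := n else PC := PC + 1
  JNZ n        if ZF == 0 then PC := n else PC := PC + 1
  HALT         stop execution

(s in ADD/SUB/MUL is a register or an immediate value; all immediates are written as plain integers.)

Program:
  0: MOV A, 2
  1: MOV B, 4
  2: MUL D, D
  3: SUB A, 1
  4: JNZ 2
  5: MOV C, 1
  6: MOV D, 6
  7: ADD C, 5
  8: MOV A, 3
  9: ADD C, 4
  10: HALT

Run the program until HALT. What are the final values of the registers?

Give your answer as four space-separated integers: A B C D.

Step 1: PC=0 exec 'MOV A, 2'. After: A=2 B=0 C=0 D=0 ZF=0 PC=1
Step 2: PC=1 exec 'MOV B, 4'. After: A=2 B=4 C=0 D=0 ZF=0 PC=2
Step 3: PC=2 exec 'MUL D, D'. After: A=2 B=4 C=0 D=0 ZF=1 PC=3
Step 4: PC=3 exec 'SUB A, 1'. After: A=1 B=4 C=0 D=0 ZF=0 PC=4
Step 5: PC=4 exec 'JNZ 2'. After: A=1 B=4 C=0 D=0 ZF=0 PC=2
Step 6: PC=2 exec 'MUL D, D'. After: A=1 B=4 C=0 D=0 ZF=1 PC=3
Step 7: PC=3 exec 'SUB A, 1'. After: A=0 B=4 C=0 D=0 ZF=1 PC=4
Step 8: PC=4 exec 'JNZ 2'. After: A=0 B=4 C=0 D=0 ZF=1 PC=5
Step 9: PC=5 exec 'MOV C, 1'. After: A=0 B=4 C=1 D=0 ZF=1 PC=6
Step 10: PC=6 exec 'MOV D, 6'. After: A=0 B=4 C=1 D=6 ZF=1 PC=7
Step 11: PC=7 exec 'ADD C, 5'. After: A=0 B=4 C=6 D=6 ZF=0 PC=8
Step 12: PC=8 exec 'MOV A, 3'. After: A=3 B=4 C=6 D=6 ZF=0 PC=9
Step 13: PC=9 exec 'ADD C, 4'. After: A=3 B=4 C=10 D=6 ZF=0 PC=10
Step 14: PC=10 exec 'HALT'. After: A=3 B=4 C=10 D=6 ZF=0 PC=10 HALTED

Answer: 3 4 10 6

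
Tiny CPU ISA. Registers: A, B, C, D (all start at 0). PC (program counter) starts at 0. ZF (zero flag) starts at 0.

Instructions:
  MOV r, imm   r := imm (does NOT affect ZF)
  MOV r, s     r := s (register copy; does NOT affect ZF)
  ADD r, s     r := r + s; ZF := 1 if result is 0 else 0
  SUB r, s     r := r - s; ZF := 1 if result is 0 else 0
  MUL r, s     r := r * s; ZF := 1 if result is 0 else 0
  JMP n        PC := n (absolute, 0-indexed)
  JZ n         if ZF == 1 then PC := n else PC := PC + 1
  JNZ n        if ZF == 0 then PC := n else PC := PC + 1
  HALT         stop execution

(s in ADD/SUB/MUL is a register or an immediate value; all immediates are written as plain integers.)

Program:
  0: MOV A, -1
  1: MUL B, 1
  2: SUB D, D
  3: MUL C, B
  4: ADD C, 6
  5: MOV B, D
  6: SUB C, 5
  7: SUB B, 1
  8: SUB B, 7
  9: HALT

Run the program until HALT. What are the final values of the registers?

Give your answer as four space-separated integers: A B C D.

Answer: -1 -8 1 0

Derivation:
Step 1: PC=0 exec 'MOV A, -1'. After: A=-1 B=0 C=0 D=0 ZF=0 PC=1
Step 2: PC=1 exec 'MUL B, 1'. After: A=-1 B=0 C=0 D=0 ZF=1 PC=2
Step 3: PC=2 exec 'SUB D, D'. After: A=-1 B=0 C=0 D=0 ZF=1 PC=3
Step 4: PC=3 exec 'MUL C, B'. After: A=-1 B=0 C=0 D=0 ZF=1 PC=4
Step 5: PC=4 exec 'ADD C, 6'. After: A=-1 B=0 C=6 D=0 ZF=0 PC=5
Step 6: PC=5 exec 'MOV B, D'. After: A=-1 B=0 C=6 D=0 ZF=0 PC=6
Step 7: PC=6 exec 'SUB C, 5'. After: A=-1 B=0 C=1 D=0 ZF=0 PC=7
Step 8: PC=7 exec 'SUB B, 1'. After: A=-1 B=-1 C=1 D=0 ZF=0 PC=8
Step 9: PC=8 exec 'SUB B, 7'. After: A=-1 B=-8 C=1 D=0 ZF=0 PC=9
Step 10: PC=9 exec 'HALT'. After: A=-1 B=-8 C=1 D=0 ZF=0 PC=9 HALTED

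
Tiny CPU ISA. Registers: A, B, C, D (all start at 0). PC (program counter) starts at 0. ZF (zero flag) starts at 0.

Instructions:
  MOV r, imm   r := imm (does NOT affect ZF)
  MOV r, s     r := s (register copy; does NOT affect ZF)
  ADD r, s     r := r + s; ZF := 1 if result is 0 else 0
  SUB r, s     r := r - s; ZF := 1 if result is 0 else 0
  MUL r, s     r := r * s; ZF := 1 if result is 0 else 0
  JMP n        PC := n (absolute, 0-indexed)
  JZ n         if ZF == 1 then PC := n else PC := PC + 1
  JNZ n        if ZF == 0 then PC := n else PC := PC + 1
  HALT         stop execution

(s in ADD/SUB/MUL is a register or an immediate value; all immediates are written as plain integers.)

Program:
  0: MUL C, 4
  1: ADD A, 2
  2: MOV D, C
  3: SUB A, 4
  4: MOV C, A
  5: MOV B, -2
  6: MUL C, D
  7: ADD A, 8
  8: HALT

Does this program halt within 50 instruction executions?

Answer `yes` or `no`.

Answer: yes

Derivation:
Step 1: PC=0 exec 'MUL C, 4'. After: A=0 B=0 C=0 D=0 ZF=1 PC=1
Step 2: PC=1 exec 'ADD A, 2'. After: A=2 B=0 C=0 D=0 ZF=0 PC=2
Step 3: PC=2 exec 'MOV D, C'. After: A=2 B=0 C=0 D=0 ZF=0 PC=3
Step 4: PC=3 exec 'SUB A, 4'. After: A=-2 B=0 C=0 D=0 ZF=0 PC=4
Step 5: PC=4 exec 'MOV C, A'. After: A=-2 B=0 C=-2 D=0 ZF=0 PC=5
Step 6: PC=5 exec 'MOV B, -2'. After: A=-2 B=-2 C=-2 D=0 ZF=0 PC=6
Step 7: PC=6 exec 'MUL C, D'. After: A=-2 B=-2 C=0 D=0 ZF=1 PC=7
Step 8: PC=7 exec 'ADD A, 8'. After: A=6 B=-2 C=0 D=0 ZF=0 PC=8
Step 9: PC=8 exec 'HALT'. After: A=6 B=-2 C=0 D=0 ZF=0 PC=8 HALTED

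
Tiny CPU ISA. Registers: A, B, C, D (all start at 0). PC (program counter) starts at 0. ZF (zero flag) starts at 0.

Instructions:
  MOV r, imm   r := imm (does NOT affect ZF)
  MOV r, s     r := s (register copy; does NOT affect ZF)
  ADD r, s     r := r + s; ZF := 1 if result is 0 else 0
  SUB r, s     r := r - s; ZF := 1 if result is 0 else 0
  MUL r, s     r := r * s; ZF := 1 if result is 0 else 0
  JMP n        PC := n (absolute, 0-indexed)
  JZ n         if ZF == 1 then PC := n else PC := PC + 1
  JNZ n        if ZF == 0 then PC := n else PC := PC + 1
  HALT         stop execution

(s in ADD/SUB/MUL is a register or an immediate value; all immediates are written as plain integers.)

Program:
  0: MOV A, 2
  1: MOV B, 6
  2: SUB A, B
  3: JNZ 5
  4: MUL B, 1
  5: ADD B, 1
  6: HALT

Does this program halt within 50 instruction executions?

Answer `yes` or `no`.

Step 1: PC=0 exec 'MOV A, 2'. After: A=2 B=0 C=0 D=0 ZF=0 PC=1
Step 2: PC=1 exec 'MOV B, 6'. After: A=2 B=6 C=0 D=0 ZF=0 PC=2
Step 3: PC=2 exec 'SUB A, B'. After: A=-4 B=6 C=0 D=0 ZF=0 PC=3
Step 4: PC=3 exec 'JNZ 5'. After: A=-4 B=6 C=0 D=0 ZF=0 PC=5
Step 5: PC=5 exec 'ADD B, 1'. After: A=-4 B=7 C=0 D=0 ZF=0 PC=6
Step 6: PC=6 exec 'HALT'. After: A=-4 B=7 C=0 D=0 ZF=0 PC=6 HALTED

Answer: yes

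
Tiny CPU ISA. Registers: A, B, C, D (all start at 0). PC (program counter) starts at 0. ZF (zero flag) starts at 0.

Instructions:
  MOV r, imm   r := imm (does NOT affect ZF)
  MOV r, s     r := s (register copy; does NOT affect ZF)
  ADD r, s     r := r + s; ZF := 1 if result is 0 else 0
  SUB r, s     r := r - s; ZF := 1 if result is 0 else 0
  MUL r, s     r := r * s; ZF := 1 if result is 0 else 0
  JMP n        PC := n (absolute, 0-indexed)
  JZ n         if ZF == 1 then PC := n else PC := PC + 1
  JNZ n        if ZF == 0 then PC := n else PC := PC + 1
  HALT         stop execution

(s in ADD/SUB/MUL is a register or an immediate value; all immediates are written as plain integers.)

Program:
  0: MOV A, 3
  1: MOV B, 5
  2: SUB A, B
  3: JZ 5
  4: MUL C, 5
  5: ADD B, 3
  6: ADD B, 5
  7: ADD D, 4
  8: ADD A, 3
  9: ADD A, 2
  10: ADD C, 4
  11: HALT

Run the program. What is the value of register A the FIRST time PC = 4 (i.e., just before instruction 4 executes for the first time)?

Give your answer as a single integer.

Step 1: PC=0 exec 'MOV A, 3'. After: A=3 B=0 C=0 D=0 ZF=0 PC=1
Step 2: PC=1 exec 'MOV B, 5'. After: A=3 B=5 C=0 D=0 ZF=0 PC=2
Step 3: PC=2 exec 'SUB A, B'. After: A=-2 B=5 C=0 D=0 ZF=0 PC=3
Step 4: PC=3 exec 'JZ 5'. After: A=-2 B=5 C=0 D=0 ZF=0 PC=4
First time PC=4: A=-2

-2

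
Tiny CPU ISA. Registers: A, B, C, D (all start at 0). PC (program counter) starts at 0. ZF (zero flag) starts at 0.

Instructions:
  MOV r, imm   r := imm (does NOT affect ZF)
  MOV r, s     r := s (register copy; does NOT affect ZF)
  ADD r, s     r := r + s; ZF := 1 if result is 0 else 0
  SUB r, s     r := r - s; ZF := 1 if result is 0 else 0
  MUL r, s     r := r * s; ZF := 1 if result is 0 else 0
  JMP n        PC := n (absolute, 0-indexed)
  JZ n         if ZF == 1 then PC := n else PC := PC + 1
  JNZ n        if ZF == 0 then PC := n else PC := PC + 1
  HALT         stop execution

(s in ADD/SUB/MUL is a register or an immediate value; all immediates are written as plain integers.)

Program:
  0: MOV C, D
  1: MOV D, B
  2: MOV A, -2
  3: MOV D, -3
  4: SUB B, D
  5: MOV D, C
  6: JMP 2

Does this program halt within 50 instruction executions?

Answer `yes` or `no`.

Answer: no

Derivation:
Step 1: PC=0 exec 'MOV C, D'. After: A=0 B=0 C=0 D=0 ZF=0 PC=1
Step 2: PC=1 exec 'MOV D, B'. After: A=0 B=0 C=0 D=0 ZF=0 PC=2
Step 3: PC=2 exec 'MOV A, -2'. After: A=-2 B=0 C=0 D=0 ZF=0 PC=3
Step 4: PC=3 exec 'MOV D, -3'. After: A=-2 B=0 C=0 D=-3 ZF=0 PC=4
Step 5: PC=4 exec 'SUB B, D'. After: A=-2 B=3 C=0 D=-3 ZF=0 PC=5
Step 6: PC=5 exec 'MOV D, C'. After: A=-2 B=3 C=0 D=0 ZF=0 PC=6
Step 7: PC=6 exec 'JMP 2'. After: A=-2 B=3 C=0 D=0 ZF=0 PC=2
Step 8: PC=2 exec 'MOV A, -2'. After: A=-2 B=3 C=0 D=0 ZF=0 PC=3
Step 9: PC=3 exec 'MOV D, -3'. After: A=-2 B=3 C=0 D=-3 ZF=0 PC=4
Step 10: PC=4 exec 'SUB B, D'. After: A=-2 B=6 C=0 D=-3 ZF=0 PC=5
Step 11: PC=5 exec 'MOV D, C'. After: A=-2 B=6 C=0 D=0 ZF=0 PC=6
Step 12: PC=6 exec 'JMP 2'. After: A=-2 B=6 C=0 D=0 ZF=0 PC=2
Step 13: PC=2 exec 'MOV A, -2'. After: A=-2 B=6 C=0 D=0 ZF=0 PC=3
Step 14: PC=3 exec 'MOV D, -3'. After: A=-2 B=6 C=0 D=-3 ZF=0 PC=4
Step 15: PC=4 exec 'SUB B, D'. After: A=-2 B=9 C=0 D=-3 ZF=0 PC=5
After 50 steps: not halted. PC revisits the same instructions with no path to HALT; will never halt.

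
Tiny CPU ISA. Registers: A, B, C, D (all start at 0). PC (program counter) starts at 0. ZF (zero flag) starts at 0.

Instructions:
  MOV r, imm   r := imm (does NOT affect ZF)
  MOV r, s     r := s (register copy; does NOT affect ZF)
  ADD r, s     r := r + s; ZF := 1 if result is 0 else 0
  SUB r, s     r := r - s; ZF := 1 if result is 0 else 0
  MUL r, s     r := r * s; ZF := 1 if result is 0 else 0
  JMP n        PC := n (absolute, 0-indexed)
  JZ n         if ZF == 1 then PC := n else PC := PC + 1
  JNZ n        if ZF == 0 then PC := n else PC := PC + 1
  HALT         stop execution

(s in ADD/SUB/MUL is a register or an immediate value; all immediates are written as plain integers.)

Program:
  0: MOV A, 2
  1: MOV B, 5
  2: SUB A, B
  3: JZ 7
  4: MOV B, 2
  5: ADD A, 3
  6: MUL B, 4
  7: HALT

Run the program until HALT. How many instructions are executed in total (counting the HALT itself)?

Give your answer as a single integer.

Step 1: PC=0 exec 'MOV A, 2'. After: A=2 B=0 C=0 D=0 ZF=0 PC=1
Step 2: PC=1 exec 'MOV B, 5'. After: A=2 B=5 C=0 D=0 ZF=0 PC=2
Step 3: PC=2 exec 'SUB A, B'. After: A=-3 B=5 C=0 D=0 ZF=0 PC=3
Step 4: PC=3 exec 'JZ 7'. After: A=-3 B=5 C=0 D=0 ZF=0 PC=4
Step 5: PC=4 exec 'MOV B, 2'. After: A=-3 B=2 C=0 D=0 ZF=0 PC=5
Step 6: PC=5 exec 'ADD A, 3'. After: A=0 B=2 C=0 D=0 ZF=1 PC=6
Step 7: PC=6 exec 'MUL B, 4'. After: A=0 B=8 C=0 D=0 ZF=0 PC=7
Step 8: PC=7 exec 'HALT'. After: A=0 B=8 C=0 D=0 ZF=0 PC=7 HALTED
Total instructions executed: 8

Answer: 8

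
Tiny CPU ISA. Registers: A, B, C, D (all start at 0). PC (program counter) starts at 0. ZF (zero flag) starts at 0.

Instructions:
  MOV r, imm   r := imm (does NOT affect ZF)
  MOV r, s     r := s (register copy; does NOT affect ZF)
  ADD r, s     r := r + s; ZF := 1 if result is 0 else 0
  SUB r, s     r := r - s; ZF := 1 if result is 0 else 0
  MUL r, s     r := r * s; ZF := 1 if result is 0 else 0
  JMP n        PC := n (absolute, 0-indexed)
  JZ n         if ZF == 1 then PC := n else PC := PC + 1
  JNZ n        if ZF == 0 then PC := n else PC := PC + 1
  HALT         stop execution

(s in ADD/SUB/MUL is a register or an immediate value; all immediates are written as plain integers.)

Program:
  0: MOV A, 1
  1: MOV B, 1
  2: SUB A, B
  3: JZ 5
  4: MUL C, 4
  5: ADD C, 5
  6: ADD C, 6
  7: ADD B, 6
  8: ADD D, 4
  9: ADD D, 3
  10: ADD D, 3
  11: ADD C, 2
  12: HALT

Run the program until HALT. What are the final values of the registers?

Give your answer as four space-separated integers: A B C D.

Step 1: PC=0 exec 'MOV A, 1'. After: A=1 B=0 C=0 D=0 ZF=0 PC=1
Step 2: PC=1 exec 'MOV B, 1'. After: A=1 B=1 C=0 D=0 ZF=0 PC=2
Step 3: PC=2 exec 'SUB A, B'. After: A=0 B=1 C=0 D=0 ZF=1 PC=3
Step 4: PC=3 exec 'JZ 5'. After: A=0 B=1 C=0 D=0 ZF=1 PC=5
Step 5: PC=5 exec 'ADD C, 5'. After: A=0 B=1 C=5 D=0 ZF=0 PC=6
Step 6: PC=6 exec 'ADD C, 6'. After: A=0 B=1 C=11 D=0 ZF=0 PC=7
Step 7: PC=7 exec 'ADD B, 6'. After: A=0 B=7 C=11 D=0 ZF=0 PC=8
Step 8: PC=8 exec 'ADD D, 4'. After: A=0 B=7 C=11 D=4 ZF=0 PC=9
Step 9: PC=9 exec 'ADD D, 3'. After: A=0 B=7 C=11 D=7 ZF=0 PC=10
Step 10: PC=10 exec 'ADD D, 3'. After: A=0 B=7 C=11 D=10 ZF=0 PC=11
Step 11: PC=11 exec 'ADD C, 2'. After: A=0 B=7 C=13 D=10 ZF=0 PC=12
Step 12: PC=12 exec 'HALT'. After: A=0 B=7 C=13 D=10 ZF=0 PC=12 HALTED

Answer: 0 7 13 10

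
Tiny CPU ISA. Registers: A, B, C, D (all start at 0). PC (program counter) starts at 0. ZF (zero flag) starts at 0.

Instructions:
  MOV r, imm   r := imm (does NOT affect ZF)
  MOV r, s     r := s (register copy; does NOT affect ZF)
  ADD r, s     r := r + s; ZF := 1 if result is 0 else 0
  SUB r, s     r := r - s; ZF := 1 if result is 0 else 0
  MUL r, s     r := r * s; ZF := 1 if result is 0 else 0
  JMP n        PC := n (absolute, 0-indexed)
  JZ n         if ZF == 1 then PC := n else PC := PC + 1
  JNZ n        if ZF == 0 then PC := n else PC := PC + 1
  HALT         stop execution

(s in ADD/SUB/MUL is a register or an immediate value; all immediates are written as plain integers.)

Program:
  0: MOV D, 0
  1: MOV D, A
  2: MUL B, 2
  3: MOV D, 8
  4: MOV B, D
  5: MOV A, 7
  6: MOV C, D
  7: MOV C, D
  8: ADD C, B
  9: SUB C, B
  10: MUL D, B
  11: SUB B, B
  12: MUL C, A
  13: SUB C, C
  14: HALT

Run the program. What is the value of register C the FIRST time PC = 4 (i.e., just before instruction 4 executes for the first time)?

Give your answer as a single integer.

Step 1: PC=0 exec 'MOV D, 0'. After: A=0 B=0 C=0 D=0 ZF=0 PC=1
Step 2: PC=1 exec 'MOV D, A'. After: A=0 B=0 C=0 D=0 ZF=0 PC=2
Step 3: PC=2 exec 'MUL B, 2'. After: A=0 B=0 C=0 D=0 ZF=1 PC=3
Step 4: PC=3 exec 'MOV D, 8'. After: A=0 B=0 C=0 D=8 ZF=1 PC=4
First time PC=4: C=0

0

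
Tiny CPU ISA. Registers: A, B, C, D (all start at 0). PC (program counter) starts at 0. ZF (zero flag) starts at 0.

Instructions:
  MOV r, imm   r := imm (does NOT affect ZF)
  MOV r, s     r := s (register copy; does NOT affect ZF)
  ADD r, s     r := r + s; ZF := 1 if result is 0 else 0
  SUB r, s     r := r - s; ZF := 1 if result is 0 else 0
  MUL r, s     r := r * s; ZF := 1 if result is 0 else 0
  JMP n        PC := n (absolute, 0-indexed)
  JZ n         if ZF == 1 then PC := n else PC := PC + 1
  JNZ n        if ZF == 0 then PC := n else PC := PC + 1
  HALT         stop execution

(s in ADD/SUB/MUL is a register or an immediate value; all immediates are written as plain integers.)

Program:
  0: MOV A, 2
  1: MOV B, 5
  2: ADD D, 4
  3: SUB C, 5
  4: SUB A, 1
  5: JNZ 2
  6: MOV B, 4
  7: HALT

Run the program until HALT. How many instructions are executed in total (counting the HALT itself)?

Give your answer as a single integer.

Step 1: PC=0 exec 'MOV A, 2'. After: A=2 B=0 C=0 D=0 ZF=0 PC=1
Step 2: PC=1 exec 'MOV B, 5'. After: A=2 B=5 C=0 D=0 ZF=0 PC=2
Step 3: PC=2 exec 'ADD D, 4'. After: A=2 B=5 C=0 D=4 ZF=0 PC=3
Step 4: PC=3 exec 'SUB C, 5'. After: A=2 B=5 C=-5 D=4 ZF=0 PC=4
Step 5: PC=4 exec 'SUB A, 1'. After: A=1 B=5 C=-5 D=4 ZF=0 PC=5
Step 6: PC=5 exec 'JNZ 2'. After: A=1 B=5 C=-5 D=4 ZF=0 PC=2
Step 7: PC=2 exec 'ADD D, 4'. After: A=1 B=5 C=-5 D=8 ZF=0 PC=3
Step 8: PC=3 exec 'SUB C, 5'. After: A=1 B=5 C=-10 D=8 ZF=0 PC=4
Step 9: PC=4 exec 'SUB A, 1'. After: A=0 B=5 C=-10 D=8 ZF=1 PC=5
Step 10: PC=5 exec 'JNZ 2'. After: A=0 B=5 C=-10 D=8 ZF=1 PC=6
Step 11: PC=6 exec 'MOV B, 4'. After: A=0 B=4 C=-10 D=8 ZF=1 PC=7
Step 12: PC=7 exec 'HALT'. After: A=0 B=4 C=-10 D=8 ZF=1 PC=7 HALTED
Total instructions executed: 12

Answer: 12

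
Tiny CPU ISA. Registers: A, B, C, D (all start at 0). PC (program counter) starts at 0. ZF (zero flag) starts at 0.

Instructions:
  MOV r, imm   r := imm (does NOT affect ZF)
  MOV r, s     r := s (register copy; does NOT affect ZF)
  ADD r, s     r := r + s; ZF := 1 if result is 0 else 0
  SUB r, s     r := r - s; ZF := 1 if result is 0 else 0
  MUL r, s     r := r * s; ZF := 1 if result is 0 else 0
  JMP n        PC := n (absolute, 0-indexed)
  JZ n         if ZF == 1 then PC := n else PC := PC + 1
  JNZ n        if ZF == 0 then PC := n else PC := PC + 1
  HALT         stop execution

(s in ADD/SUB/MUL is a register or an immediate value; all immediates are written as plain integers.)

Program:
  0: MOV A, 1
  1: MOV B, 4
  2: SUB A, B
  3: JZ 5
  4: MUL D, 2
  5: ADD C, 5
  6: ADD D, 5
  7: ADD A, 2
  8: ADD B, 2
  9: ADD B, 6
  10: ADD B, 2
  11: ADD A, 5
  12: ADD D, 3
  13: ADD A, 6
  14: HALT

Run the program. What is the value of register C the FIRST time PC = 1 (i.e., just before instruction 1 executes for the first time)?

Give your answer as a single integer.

Step 1: PC=0 exec 'MOV A, 1'. After: A=1 B=0 C=0 D=0 ZF=0 PC=1
First time PC=1: C=0

0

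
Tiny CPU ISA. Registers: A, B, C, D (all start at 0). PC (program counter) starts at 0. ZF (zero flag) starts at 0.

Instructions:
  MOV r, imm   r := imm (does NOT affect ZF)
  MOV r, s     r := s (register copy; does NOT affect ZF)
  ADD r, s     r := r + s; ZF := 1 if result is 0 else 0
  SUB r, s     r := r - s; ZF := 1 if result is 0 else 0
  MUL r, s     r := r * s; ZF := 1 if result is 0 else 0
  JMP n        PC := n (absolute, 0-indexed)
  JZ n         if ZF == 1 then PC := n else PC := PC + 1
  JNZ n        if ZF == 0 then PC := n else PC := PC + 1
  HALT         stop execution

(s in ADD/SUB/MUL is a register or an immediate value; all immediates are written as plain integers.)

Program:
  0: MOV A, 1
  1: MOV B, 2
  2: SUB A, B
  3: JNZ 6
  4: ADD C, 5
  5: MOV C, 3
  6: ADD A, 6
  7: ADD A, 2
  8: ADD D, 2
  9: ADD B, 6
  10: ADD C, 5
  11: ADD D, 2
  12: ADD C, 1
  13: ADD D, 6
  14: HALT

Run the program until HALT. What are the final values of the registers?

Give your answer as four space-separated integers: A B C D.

Answer: 7 8 6 10

Derivation:
Step 1: PC=0 exec 'MOV A, 1'. After: A=1 B=0 C=0 D=0 ZF=0 PC=1
Step 2: PC=1 exec 'MOV B, 2'. After: A=1 B=2 C=0 D=0 ZF=0 PC=2
Step 3: PC=2 exec 'SUB A, B'. After: A=-1 B=2 C=0 D=0 ZF=0 PC=3
Step 4: PC=3 exec 'JNZ 6'. After: A=-1 B=2 C=0 D=0 ZF=0 PC=6
Step 5: PC=6 exec 'ADD A, 6'. After: A=5 B=2 C=0 D=0 ZF=0 PC=7
Step 6: PC=7 exec 'ADD A, 2'. After: A=7 B=2 C=0 D=0 ZF=0 PC=8
Step 7: PC=8 exec 'ADD D, 2'. After: A=7 B=2 C=0 D=2 ZF=0 PC=9
Step 8: PC=9 exec 'ADD B, 6'. After: A=7 B=8 C=0 D=2 ZF=0 PC=10
Step 9: PC=10 exec 'ADD C, 5'. After: A=7 B=8 C=5 D=2 ZF=0 PC=11
Step 10: PC=11 exec 'ADD D, 2'. After: A=7 B=8 C=5 D=4 ZF=0 PC=12
Step 11: PC=12 exec 'ADD C, 1'. After: A=7 B=8 C=6 D=4 ZF=0 PC=13
Step 12: PC=13 exec 'ADD D, 6'. After: A=7 B=8 C=6 D=10 ZF=0 PC=14
Step 13: PC=14 exec 'HALT'. After: A=7 B=8 C=6 D=10 ZF=0 PC=14 HALTED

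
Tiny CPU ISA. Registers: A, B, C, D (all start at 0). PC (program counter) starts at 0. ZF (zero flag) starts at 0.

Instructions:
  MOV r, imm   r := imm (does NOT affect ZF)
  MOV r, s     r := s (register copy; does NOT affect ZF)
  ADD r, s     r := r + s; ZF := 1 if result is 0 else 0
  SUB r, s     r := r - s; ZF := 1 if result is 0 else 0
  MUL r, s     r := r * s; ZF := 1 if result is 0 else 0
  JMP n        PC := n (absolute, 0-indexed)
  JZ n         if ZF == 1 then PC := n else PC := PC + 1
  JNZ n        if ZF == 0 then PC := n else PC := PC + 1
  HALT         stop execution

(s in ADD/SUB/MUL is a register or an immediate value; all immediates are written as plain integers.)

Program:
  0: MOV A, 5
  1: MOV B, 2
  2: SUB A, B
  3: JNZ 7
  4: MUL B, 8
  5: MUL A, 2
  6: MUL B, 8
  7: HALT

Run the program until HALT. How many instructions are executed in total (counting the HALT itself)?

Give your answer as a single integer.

Step 1: PC=0 exec 'MOV A, 5'. After: A=5 B=0 C=0 D=0 ZF=0 PC=1
Step 2: PC=1 exec 'MOV B, 2'. After: A=5 B=2 C=0 D=0 ZF=0 PC=2
Step 3: PC=2 exec 'SUB A, B'. After: A=3 B=2 C=0 D=0 ZF=0 PC=3
Step 4: PC=3 exec 'JNZ 7'. After: A=3 B=2 C=0 D=0 ZF=0 PC=7
Step 5: PC=7 exec 'HALT'. After: A=3 B=2 C=0 D=0 ZF=0 PC=7 HALTED
Total instructions executed: 5

Answer: 5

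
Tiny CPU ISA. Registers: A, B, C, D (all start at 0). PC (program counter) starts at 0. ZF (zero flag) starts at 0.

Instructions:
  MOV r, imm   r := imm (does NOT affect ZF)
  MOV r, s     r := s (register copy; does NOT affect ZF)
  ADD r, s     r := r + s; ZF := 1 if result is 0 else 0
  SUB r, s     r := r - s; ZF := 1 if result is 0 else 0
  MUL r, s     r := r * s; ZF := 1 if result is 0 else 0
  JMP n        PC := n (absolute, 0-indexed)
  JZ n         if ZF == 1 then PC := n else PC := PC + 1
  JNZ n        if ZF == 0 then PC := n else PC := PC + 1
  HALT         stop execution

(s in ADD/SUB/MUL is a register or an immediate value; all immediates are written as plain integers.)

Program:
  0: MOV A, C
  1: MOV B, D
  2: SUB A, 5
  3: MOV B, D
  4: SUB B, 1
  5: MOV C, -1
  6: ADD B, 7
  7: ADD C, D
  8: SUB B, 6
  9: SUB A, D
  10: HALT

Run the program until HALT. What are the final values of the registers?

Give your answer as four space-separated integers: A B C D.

Answer: -5 0 -1 0

Derivation:
Step 1: PC=0 exec 'MOV A, C'. After: A=0 B=0 C=0 D=0 ZF=0 PC=1
Step 2: PC=1 exec 'MOV B, D'. After: A=0 B=0 C=0 D=0 ZF=0 PC=2
Step 3: PC=2 exec 'SUB A, 5'. After: A=-5 B=0 C=0 D=0 ZF=0 PC=3
Step 4: PC=3 exec 'MOV B, D'. After: A=-5 B=0 C=0 D=0 ZF=0 PC=4
Step 5: PC=4 exec 'SUB B, 1'. After: A=-5 B=-1 C=0 D=0 ZF=0 PC=5
Step 6: PC=5 exec 'MOV C, -1'. After: A=-5 B=-1 C=-1 D=0 ZF=0 PC=6
Step 7: PC=6 exec 'ADD B, 7'. After: A=-5 B=6 C=-1 D=0 ZF=0 PC=7
Step 8: PC=7 exec 'ADD C, D'. After: A=-5 B=6 C=-1 D=0 ZF=0 PC=8
Step 9: PC=8 exec 'SUB B, 6'. After: A=-5 B=0 C=-1 D=0 ZF=1 PC=9
Step 10: PC=9 exec 'SUB A, D'. After: A=-5 B=0 C=-1 D=0 ZF=0 PC=10
Step 11: PC=10 exec 'HALT'. After: A=-5 B=0 C=-1 D=0 ZF=0 PC=10 HALTED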